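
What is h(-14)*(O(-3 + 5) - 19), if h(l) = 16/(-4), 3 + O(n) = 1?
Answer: 84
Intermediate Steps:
O(n) = -2 (O(n) = -3 + 1 = -2)
h(l) = -4 (h(l) = 16*(-¼) = -4)
h(-14)*(O(-3 + 5) - 19) = -4*(-2 - 19) = -4*(-21) = 84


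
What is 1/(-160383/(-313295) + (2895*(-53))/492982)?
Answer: 154448795690/30995513781 ≈ 4.9829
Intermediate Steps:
1/(-160383/(-313295) + (2895*(-53))/492982) = 1/(-160383*(-1/313295) - 153435*1/492982) = 1/(160383/313295 - 153435/492982) = 1/(30995513781/154448795690) = 154448795690/30995513781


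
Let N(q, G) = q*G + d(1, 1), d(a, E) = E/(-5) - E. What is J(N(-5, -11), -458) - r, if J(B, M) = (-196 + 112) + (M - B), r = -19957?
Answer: 96806/5 ≈ 19361.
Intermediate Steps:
d(a, E) = -6*E/5 (d(a, E) = E*(-⅕) - E = -E/5 - E = -6*E/5)
N(q, G) = -6/5 + G*q (N(q, G) = q*G - 6/5*1 = G*q - 6/5 = -6/5 + G*q)
J(B, M) = -84 + M - B (J(B, M) = -84 + (M - B) = -84 + M - B)
J(N(-5, -11), -458) - r = (-84 - 458 - (-6/5 - 11*(-5))) - 1*(-19957) = (-84 - 458 - (-6/5 + 55)) + 19957 = (-84 - 458 - 1*269/5) + 19957 = (-84 - 458 - 269/5) + 19957 = -2979/5 + 19957 = 96806/5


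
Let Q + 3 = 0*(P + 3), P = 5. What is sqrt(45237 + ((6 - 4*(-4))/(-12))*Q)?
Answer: sqrt(180970)/2 ≈ 212.70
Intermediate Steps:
Q = -3 (Q = -3 + 0*(5 + 3) = -3 + 0*8 = -3 + 0 = -3)
sqrt(45237 + ((6 - 4*(-4))/(-12))*Q) = sqrt(45237 + ((6 - 4*(-4))/(-12))*(-3)) = sqrt(45237 + ((6 + 16)*(-1/12))*(-3)) = sqrt(45237 + (22*(-1/12))*(-3)) = sqrt(45237 - 11/6*(-3)) = sqrt(45237 + 11/2) = sqrt(90485/2) = sqrt(180970)/2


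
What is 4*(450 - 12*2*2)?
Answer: 1608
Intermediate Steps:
4*(450 - 12*2*2) = 4*(450 - 24*2) = 4*(450 - 48) = 4*402 = 1608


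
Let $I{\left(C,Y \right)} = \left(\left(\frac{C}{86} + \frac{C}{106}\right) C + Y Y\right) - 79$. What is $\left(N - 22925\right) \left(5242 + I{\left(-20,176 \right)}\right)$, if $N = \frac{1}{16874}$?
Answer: $- \frac{31867579318727469}{38455846} \approx -8.2868 \cdot 10^{8}$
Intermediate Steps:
$N = \frac{1}{16874} \approx 5.9263 \cdot 10^{-5}$
$I{\left(C,Y \right)} = -79 + Y^{2} + \frac{48 C^{2}}{2279}$ ($I{\left(C,Y \right)} = \left(\left(C \frac{1}{86} + C \frac{1}{106}\right) C + Y^{2}\right) - 79 = \left(\left(\frac{C}{86} + \frac{C}{106}\right) C + Y^{2}\right) - 79 = \left(\frac{48 C}{2279} C + Y^{2}\right) - 79 = \left(\frac{48 C^{2}}{2279} + Y^{2}\right) - 79 = \left(Y^{2} + \frac{48 C^{2}}{2279}\right) - 79 = -79 + Y^{2} + \frac{48 C^{2}}{2279}$)
$\left(N - 22925\right) \left(5242 + I{\left(-20,176 \right)}\right) = \left(\frac{1}{16874} - 22925\right) \left(5242 + \left(-79 + 176^{2} + \frac{48 \left(-20\right)^{2}}{2279}\right)\right) = - \frac{386836449 \left(5242 + \left(-79 + 30976 + \frac{48}{2279} \cdot 400\right)\right)}{16874} = - \frac{386836449 \left(5242 + \left(-79 + 30976 + \frac{19200}{2279}\right)\right)}{16874} = - \frac{386836449 \left(5242 + \frac{70433463}{2279}\right)}{16874} = \left(- \frac{386836449}{16874}\right) \frac{82379981}{2279} = - \frac{31867579318727469}{38455846}$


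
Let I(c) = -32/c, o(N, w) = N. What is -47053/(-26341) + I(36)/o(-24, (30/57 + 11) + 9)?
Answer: 1296772/711207 ≈ 1.8233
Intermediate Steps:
-47053/(-26341) + I(36)/o(-24, (30/57 + 11) + 9) = -47053/(-26341) - 32/36/(-24) = -47053*(-1/26341) - 32*1/36*(-1/24) = 47053/26341 - 8/9*(-1/24) = 47053/26341 + 1/27 = 1296772/711207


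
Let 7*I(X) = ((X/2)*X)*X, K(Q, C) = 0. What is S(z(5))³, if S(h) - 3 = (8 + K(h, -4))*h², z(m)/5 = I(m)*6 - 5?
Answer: 12358671059169203416523/117649 ≈ 1.0505e+17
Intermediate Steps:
I(X) = X³/14 (I(X) = (((X/2)*X)*X)/7 = ((X²/2)*X)/7 = (X³/2)/7 = X³/14)
z(m) = -25 + 15*m³/7 (z(m) = 5*((m³/14)*6 - 5) = 5*(3*m³/7 - 5) = 5*(-5 + 3*m³/7) = -25 + 15*m³/7)
S(h) = 3 + 8*h² (S(h) = 3 + (8 + 0)*h² = 3 + 8*h²)
S(z(5))³ = (3 + 8*(-25 + (15/7)*5³)²)³ = (3 + 8*(-25 + (15/7)*125)²)³ = (3 + 8*(-25 + 1875/7)²)³ = (3 + 8*(1700/7)²)³ = (3 + 8*(2890000/49))³ = (3 + 23120000/49)³ = (23120147/49)³ = 12358671059169203416523/117649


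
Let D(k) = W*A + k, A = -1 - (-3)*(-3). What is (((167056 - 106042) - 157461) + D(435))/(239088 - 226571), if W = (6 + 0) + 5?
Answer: -96122/12517 ≈ -7.6793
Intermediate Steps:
W = 11 (W = 6 + 5 = 11)
A = -10 (A = -1 - 1*9 = -1 - 9 = -10)
D(k) = -110 + k (D(k) = 11*(-10) + k = -110 + k)
(((167056 - 106042) - 157461) + D(435))/(239088 - 226571) = (((167056 - 106042) - 157461) + (-110 + 435))/(239088 - 226571) = ((61014 - 157461) + 325)/12517 = (-96447 + 325)*(1/12517) = -96122*1/12517 = -96122/12517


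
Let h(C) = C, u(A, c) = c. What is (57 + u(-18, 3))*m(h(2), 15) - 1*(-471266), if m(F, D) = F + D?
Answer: 472286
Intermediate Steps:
m(F, D) = D + F
(57 + u(-18, 3))*m(h(2), 15) - 1*(-471266) = (57 + 3)*(15 + 2) - 1*(-471266) = 60*17 + 471266 = 1020 + 471266 = 472286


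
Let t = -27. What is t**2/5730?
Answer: 243/1910 ≈ 0.12723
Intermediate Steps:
t**2/5730 = (-27)**2/5730 = 729*(1/5730) = 243/1910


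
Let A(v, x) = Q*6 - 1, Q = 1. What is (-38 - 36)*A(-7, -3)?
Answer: -370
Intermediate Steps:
A(v, x) = 5 (A(v, x) = 1*6 - 1 = 6 - 1 = 5)
(-38 - 36)*A(-7, -3) = (-38 - 36)*5 = -74*5 = -370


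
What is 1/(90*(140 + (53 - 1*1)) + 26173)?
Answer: 1/43453 ≈ 2.3013e-5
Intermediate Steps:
1/(90*(140 + (53 - 1*1)) + 26173) = 1/(90*(140 + (53 - 1)) + 26173) = 1/(90*(140 + 52) + 26173) = 1/(90*192 + 26173) = 1/(17280 + 26173) = 1/43453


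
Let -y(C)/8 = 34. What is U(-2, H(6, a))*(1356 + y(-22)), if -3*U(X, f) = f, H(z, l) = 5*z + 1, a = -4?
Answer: -33604/3 ≈ -11201.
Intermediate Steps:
H(z, l) = 1 + 5*z
U(X, f) = -f/3
y(C) = -272 (y(C) = -8*34 = -272)
U(-2, H(6, a))*(1356 + y(-22)) = (-(1 + 5*6)/3)*(1356 - 272) = -(1 + 30)/3*1084 = -⅓*31*1084 = -31/3*1084 = -33604/3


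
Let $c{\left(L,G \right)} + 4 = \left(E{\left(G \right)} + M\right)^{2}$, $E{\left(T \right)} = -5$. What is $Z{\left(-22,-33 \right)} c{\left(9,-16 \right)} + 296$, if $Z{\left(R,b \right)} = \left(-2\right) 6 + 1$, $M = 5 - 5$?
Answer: $65$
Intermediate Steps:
$M = 0$ ($M = 5 - 5 = 0$)
$c{\left(L,G \right)} = 21$ ($c{\left(L,G \right)} = -4 + \left(-5 + 0\right)^{2} = -4 + \left(-5\right)^{2} = -4 + 25 = 21$)
$Z{\left(R,b \right)} = -11$ ($Z{\left(R,b \right)} = -12 + 1 = -11$)
$Z{\left(-22,-33 \right)} c{\left(9,-16 \right)} + 296 = \left(-11\right) 21 + 296 = -231 + 296 = 65$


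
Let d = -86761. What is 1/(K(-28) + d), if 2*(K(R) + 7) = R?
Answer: -1/86782 ≈ -1.1523e-5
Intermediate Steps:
K(R) = -7 + R/2
1/(K(-28) + d) = 1/((-7 + (½)*(-28)) - 86761) = 1/((-7 - 14) - 86761) = 1/(-21 - 86761) = 1/(-86782) = -1/86782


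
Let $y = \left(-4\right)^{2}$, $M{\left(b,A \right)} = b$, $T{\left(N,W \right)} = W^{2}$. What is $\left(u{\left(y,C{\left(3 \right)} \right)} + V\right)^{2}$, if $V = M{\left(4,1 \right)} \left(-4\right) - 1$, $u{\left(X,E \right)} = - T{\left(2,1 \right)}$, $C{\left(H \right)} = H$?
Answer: $324$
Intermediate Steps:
$y = 16$
$u{\left(X,E \right)} = -1$ ($u{\left(X,E \right)} = - 1^{2} = \left(-1\right) 1 = -1$)
$V = -17$ ($V = 4 \left(-4\right) - 1 = -16 - 1 = -17$)
$\left(u{\left(y,C{\left(3 \right)} \right)} + V\right)^{2} = \left(-1 - 17\right)^{2} = \left(-18\right)^{2} = 324$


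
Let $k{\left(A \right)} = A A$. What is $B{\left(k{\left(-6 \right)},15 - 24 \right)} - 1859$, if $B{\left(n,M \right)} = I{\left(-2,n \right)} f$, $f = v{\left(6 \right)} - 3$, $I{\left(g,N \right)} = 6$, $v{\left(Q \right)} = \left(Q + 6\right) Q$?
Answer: $-1445$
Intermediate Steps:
$v{\left(Q \right)} = Q \left(6 + Q\right)$ ($v{\left(Q \right)} = \left(6 + Q\right) Q = Q \left(6 + Q\right)$)
$f = 69$ ($f = 6 \left(6 + 6\right) - 3 = 6 \cdot 12 - 3 = 72 - 3 = 69$)
$k{\left(A \right)} = A^{2}$
$B{\left(n,M \right)} = 414$ ($B{\left(n,M \right)} = 6 \cdot 69 = 414$)
$B{\left(k{\left(-6 \right)},15 - 24 \right)} - 1859 = 414 - 1859 = -1445$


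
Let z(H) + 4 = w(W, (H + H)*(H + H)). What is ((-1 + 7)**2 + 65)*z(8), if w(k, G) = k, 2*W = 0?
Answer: -404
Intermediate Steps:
W = 0 (W = (1/2)*0 = 0)
z(H) = -4 (z(H) = -4 + 0 = -4)
((-1 + 7)**2 + 65)*z(8) = ((-1 + 7)**2 + 65)*(-4) = (6**2 + 65)*(-4) = (36 + 65)*(-4) = 101*(-4) = -404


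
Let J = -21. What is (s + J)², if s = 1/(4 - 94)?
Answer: 3575881/8100 ≈ 441.47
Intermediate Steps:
s = -1/90 (s = 1/(-90) = -1/90 ≈ -0.011111)
(s + J)² = (-1/90 - 21)² = (-1891/90)² = 3575881/8100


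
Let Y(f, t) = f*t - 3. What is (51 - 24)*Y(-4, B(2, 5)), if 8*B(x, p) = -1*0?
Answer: -81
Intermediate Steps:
B(x, p) = 0 (B(x, p) = (-1*0)/8 = (⅛)*0 = 0)
Y(f, t) = -3 + f*t
(51 - 24)*Y(-4, B(2, 5)) = (51 - 24)*(-3 - 4*0) = 27*(-3 + 0) = 27*(-3) = -81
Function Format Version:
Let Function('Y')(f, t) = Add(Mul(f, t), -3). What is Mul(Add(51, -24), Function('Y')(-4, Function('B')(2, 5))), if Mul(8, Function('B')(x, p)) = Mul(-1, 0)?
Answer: -81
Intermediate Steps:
Function('B')(x, p) = 0 (Function('B')(x, p) = Mul(Rational(1, 8), Mul(-1, 0)) = Mul(Rational(1, 8), 0) = 0)
Function('Y')(f, t) = Add(-3, Mul(f, t))
Mul(Add(51, -24), Function('Y')(-4, Function('B')(2, 5))) = Mul(Add(51, -24), Add(-3, Mul(-4, 0))) = Mul(27, Add(-3, 0)) = Mul(27, -3) = -81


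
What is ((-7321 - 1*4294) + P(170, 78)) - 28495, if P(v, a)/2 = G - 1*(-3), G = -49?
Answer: -40202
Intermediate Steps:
P(v, a) = -92 (P(v, a) = 2*(-49 - 1*(-3)) = 2*(-49 + 3) = 2*(-46) = -92)
((-7321 - 1*4294) + P(170, 78)) - 28495 = ((-7321 - 1*4294) - 92) - 28495 = ((-7321 - 4294) - 92) - 28495 = (-11615 - 92) - 28495 = -11707 - 28495 = -40202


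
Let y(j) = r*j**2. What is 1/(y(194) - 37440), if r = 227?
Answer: 1/8505932 ≈ 1.1757e-7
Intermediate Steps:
y(j) = 227*j**2
1/(y(194) - 37440) = 1/(227*194**2 - 37440) = 1/(227*37636 - 37440) = 1/(8543372 - 37440) = 1/8505932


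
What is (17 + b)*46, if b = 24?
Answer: 1886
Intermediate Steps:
(17 + b)*46 = (17 + 24)*46 = 41*46 = 1886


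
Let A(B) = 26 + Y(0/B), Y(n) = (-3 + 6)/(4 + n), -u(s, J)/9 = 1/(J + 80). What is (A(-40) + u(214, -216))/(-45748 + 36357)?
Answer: -3647/1277176 ≈ -0.0028555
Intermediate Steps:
u(s, J) = -9/(80 + J) (u(s, J) = -9/(J + 80) = -9/(80 + J))
Y(n) = 3/(4 + n)
A(B) = 107/4 (A(B) = 26 + 3/(4 + 0/B) = 26 + 3/(4 + 0) = 26 + 3/4 = 107/4)
(A(-40) + u(214, -216))/(-45748 + 36357) = (107/4 - 9/(80 - 216))/(-45748 + 36357) = (107/4 - 9/(-136))/(-9391) = (107/4 - 9*(-1/136))*(-1/9391) = (107/4 + 9/136)*(-1/9391) = (3647/136)*(-1/9391) = -3647/1277176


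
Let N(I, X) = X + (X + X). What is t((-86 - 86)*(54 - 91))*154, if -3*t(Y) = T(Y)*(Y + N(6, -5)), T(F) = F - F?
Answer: 0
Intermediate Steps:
N(I, X) = 3*X (N(I, X) = X + 2*X = 3*X)
T(F) = 0
t(Y) = 0 (t(Y) = -0*(Y + 3*(-5)) = -0*(Y - 15) = -0*(-15 + Y) = -⅓*0 = 0)
t((-86 - 86)*(54 - 91))*154 = 0*154 = 0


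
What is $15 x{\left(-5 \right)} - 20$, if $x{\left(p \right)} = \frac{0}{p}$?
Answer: $-20$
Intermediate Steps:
$x{\left(p \right)} = 0$
$15 x{\left(-5 \right)} - 20 = 15 \cdot 0 - 20 = 0 - 20 = -20$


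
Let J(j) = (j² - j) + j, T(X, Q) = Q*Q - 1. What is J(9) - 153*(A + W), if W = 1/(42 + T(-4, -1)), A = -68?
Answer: 146739/14 ≈ 10481.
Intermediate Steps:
T(X, Q) = -1 + Q² (T(X, Q) = Q² - 1 = -1 + Q²)
J(j) = j²
W = 1/42 (W = 1/(42 + (-1 + (-1)²)) = 1/(42 + (-1 + 1)) = 1/(42 + 0) = 1/42 ≈ 0.023810)
J(9) - 153*(A + W) = 9² - 153*(-68 + 1/42) = 81 - 153*(-2855/42) = 81 + 145605/14 = 146739/14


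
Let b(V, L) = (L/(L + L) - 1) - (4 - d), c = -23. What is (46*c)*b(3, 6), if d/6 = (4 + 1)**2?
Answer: -153939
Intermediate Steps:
d = 150 (d = 6*(4 + 1)**2 = 6*5**2 = 6*25 = 150)
b(V, L) = 291/2 (b(V, L) = (L/(L + L) - 1) - (4 - 1*150) = (L/((2*L)) - 1) - (4 - 150) = ((1/(2*L))*L - 1) - 1*(-146) = (1/2 - 1) + 146 = -1/2 + 146 = 291/2)
(46*c)*b(3, 6) = (46*(-23))*(291/2) = -1058*291/2 = -153939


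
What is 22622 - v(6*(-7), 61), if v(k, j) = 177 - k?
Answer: 22403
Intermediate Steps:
22622 - v(6*(-7), 61) = 22622 - (177 - 6*(-7)) = 22622 - (177 - 1*(-42)) = 22622 - (177 + 42) = 22622 - 1*219 = 22622 - 219 = 22403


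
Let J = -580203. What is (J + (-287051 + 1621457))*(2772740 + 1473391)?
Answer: 3202444738593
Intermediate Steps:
(J + (-287051 + 1621457))*(2772740 + 1473391) = (-580203 + (-287051 + 1621457))*(2772740 + 1473391) = (-580203 + 1334406)*4246131 = 754203*4246131 = 3202444738593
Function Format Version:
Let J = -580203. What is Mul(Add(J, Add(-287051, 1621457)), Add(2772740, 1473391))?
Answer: 3202444738593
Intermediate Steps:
Mul(Add(J, Add(-287051, 1621457)), Add(2772740, 1473391)) = Mul(Add(-580203, Add(-287051, 1621457)), Add(2772740, 1473391)) = Mul(Add(-580203, 1334406), 4246131) = Mul(754203, 4246131) = 3202444738593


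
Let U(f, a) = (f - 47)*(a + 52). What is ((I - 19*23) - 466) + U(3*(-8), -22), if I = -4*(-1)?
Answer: -3029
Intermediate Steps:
I = 4
U(f, a) = (-47 + f)*(52 + a)
((I - 19*23) - 466) + U(3*(-8), -22) = ((4 - 19*23) - 466) + (-2444 - 47*(-22) + 52*(3*(-8)) - 66*(-8)) = ((4 - 437) - 466) + (-2444 + 1034 + 52*(-24) - 22*(-24)) = (-433 - 466) + (-2444 + 1034 - 1248 + 528) = -899 - 2130 = -3029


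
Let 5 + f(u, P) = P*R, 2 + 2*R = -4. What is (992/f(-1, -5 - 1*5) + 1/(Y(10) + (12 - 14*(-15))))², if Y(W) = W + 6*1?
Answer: 55753126641/35402500 ≈ 1574.8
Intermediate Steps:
R = -3 (R = -1 + (½)*(-4) = -1 - 2 = -3)
Y(W) = 6 + W (Y(W) = W + 6 = 6 + W)
f(u, P) = -5 - 3*P (f(u, P) = -5 + P*(-3) = -5 - 3*P)
(992/f(-1, -5 - 1*5) + 1/(Y(10) + (12 - 14*(-15))))² = (992/(-5 - 3*(-5 - 1*5)) + 1/((6 + 10) + (12 - 14*(-15))))² = (992/(-5 - 3*(-5 - 5)) + 1/(16 + (12 + 210)))² = (992/(-5 - 3*(-10)) + 1/(16 + 222))² = (992/(-5 + 30) + 1/238)² = (992/25 + 1/238)² = (236121/5950)² = 55753126641/35402500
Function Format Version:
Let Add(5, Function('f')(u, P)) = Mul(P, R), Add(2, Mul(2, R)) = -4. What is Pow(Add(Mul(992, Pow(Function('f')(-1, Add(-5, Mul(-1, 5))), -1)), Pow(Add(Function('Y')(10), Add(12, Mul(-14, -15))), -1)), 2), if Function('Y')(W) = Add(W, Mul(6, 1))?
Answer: Rational(55753126641, 35402500) ≈ 1574.8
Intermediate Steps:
R = -3 (R = Add(-1, Mul(Rational(1, 2), -4)) = Add(-1, -2) = -3)
Function('Y')(W) = Add(6, W) (Function('Y')(W) = Add(W, 6) = Add(6, W))
Function('f')(u, P) = Add(-5, Mul(-3, P)) (Function('f')(u, P) = Add(-5, Mul(P, -3)) = Add(-5, Mul(-3, P)))
Pow(Add(Mul(992, Pow(Function('f')(-1, Add(-5, Mul(-1, 5))), -1)), Pow(Add(Function('Y')(10), Add(12, Mul(-14, -15))), -1)), 2) = Pow(Add(Mul(992, Pow(Add(-5, Mul(-3, Add(-5, Mul(-1, 5)))), -1)), Pow(Add(Add(6, 10), Add(12, Mul(-14, -15))), -1)), 2) = Pow(Add(Mul(992, Pow(Add(-5, Mul(-3, Add(-5, -5))), -1)), Pow(Add(16, Add(12, 210)), -1)), 2) = Pow(Add(Mul(992, Pow(Add(-5, Mul(-3, -10)), -1)), Pow(Add(16, 222), -1)), 2) = Pow(Add(Mul(992, Pow(Add(-5, 30), -1)), Pow(238, -1)), 2) = Pow(Add(Mul(992, Pow(25, -1)), Rational(1, 238)), 2) = Pow(Add(Mul(992, Rational(1, 25)), Rational(1, 238)), 2) = Pow(Add(Rational(992, 25), Rational(1, 238)), 2) = Pow(Rational(236121, 5950), 2) = Rational(55753126641, 35402500)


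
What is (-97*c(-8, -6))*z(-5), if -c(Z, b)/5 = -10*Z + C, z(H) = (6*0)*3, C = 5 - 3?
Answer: 0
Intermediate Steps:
C = 2
z(H) = 0 (z(H) = 0*3 = 0)
c(Z, b) = -10 + 50*Z (c(Z, b) = -5*(-10*Z + 2) = -5*(2 - 10*Z) = -10 + 50*Z)
(-97*c(-8, -6))*z(-5) = -97*(-10 + 50*(-8))*0 = -97*(-10 - 400)*0 = -97*(-410)*0 = 39770*0 = 0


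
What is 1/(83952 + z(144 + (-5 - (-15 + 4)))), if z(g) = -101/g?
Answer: 150/12592699 ≈ 1.1912e-5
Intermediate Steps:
1/(83952 + z(144 + (-5 - (-15 + 4)))) = 1/(83952 - 101/(144 + (-5 - (-15 + 4)))) = 1/(83952 - 101/(144 + (-5 - 1*(-11)))) = 1/(83952 - 101/(144 + (-5 + 11))) = 1/(83952 - 101/(144 + 6)) = 1/(83952 - 101/150) = 1/(12592699/150) = 150/12592699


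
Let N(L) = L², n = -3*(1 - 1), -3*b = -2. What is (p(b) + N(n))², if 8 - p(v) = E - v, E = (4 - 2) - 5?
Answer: 1225/9 ≈ 136.11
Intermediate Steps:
b = ⅔ (b = -⅓*(-2) = ⅔ ≈ 0.66667)
E = -3 (E = 2 - 5 = -3)
n = 0 (n = -3*0 = 0)
p(v) = 11 + v (p(v) = 8 - (-3 - v) = 8 + (3 + v) = 11 + v)
(p(b) + N(n))² = ((11 + ⅔) + 0²)² = (35/3 + 0)² = (35/3)² = 1225/9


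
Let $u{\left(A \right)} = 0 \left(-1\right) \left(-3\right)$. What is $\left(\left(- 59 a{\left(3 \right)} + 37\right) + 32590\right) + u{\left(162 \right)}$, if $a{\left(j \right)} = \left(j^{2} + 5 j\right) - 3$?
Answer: $31388$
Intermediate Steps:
$u{\left(A \right)} = 0$ ($u{\left(A \right)} = 0 \left(-3\right) = 0$)
$a{\left(j \right)} = -3 + j^{2} + 5 j$
$\left(\left(- 59 a{\left(3 \right)} + 37\right) + 32590\right) + u{\left(162 \right)} = \left(\left(- 59 \left(-3 + 3^{2} + 5 \cdot 3\right) + 37\right) + 32590\right) + 0 = \left(\left(- 59 \left(-3 + 9 + 15\right) + 37\right) + 32590\right) + 0 = \left(\left(\left(-59\right) 21 + 37\right) + 32590\right) + 0 = \left(\left(-1239 + 37\right) + 32590\right) + 0 = \left(-1202 + 32590\right) + 0 = 31388 + 0 = 31388$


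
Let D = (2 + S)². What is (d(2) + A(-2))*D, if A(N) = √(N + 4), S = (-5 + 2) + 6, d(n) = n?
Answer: 50 + 25*√2 ≈ 85.355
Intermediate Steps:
S = 3 (S = -3 + 6 = 3)
D = 25 (D = (2 + 3)² = 5² = 25)
A(N) = √(4 + N)
(d(2) + A(-2))*D = (2 + √(4 - 2))*25 = (2 + √2)*25 = 50 + 25*√2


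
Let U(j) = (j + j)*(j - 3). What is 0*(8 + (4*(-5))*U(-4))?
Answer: 0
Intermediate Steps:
U(j) = 2*j*(-3 + j) (U(j) = (2*j)*(-3 + j) = 2*j*(-3 + j))
0*(8 + (4*(-5))*U(-4)) = 0*(8 + (4*(-5))*(2*(-4)*(-3 - 4))) = 0*(8 - 40*(-4)*(-7)) = 0*(8 - 20*56) = 0*(8 - 1120) = 0*(-1112) = 0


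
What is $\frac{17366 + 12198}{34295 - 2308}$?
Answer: $\frac{29564}{31987} \approx 0.92425$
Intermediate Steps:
$\frac{17366 + 12198}{34295 - 2308} = \frac{29564}{31987}$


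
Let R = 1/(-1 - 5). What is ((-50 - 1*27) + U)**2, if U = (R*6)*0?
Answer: 5929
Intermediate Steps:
R = -1/6 (R = 1/(-6) = -1/6 ≈ -0.16667)
U = 0 (U = -1/6*6*0 = -1*0 = 0)
((-50 - 1*27) + U)**2 = ((-50 - 1*27) + 0)**2 = ((-50 - 27) + 0)**2 = (-77 + 0)**2 = (-77)**2 = 5929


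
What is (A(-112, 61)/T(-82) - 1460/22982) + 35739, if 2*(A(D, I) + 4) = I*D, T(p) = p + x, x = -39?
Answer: 49731109619/1390411 ≈ 35767.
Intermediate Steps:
T(p) = -39 + p (T(p) = p - 39 = -39 + p)
A(D, I) = -4 + D*I/2 (A(D, I) = -4 + (I*D)/2 = -4 + (D*I)/2 = -4 + D*I/2)
(A(-112, 61)/T(-82) - 1460/22982) + 35739 = ((-4 + (1/2)*(-112)*61)/(-39 - 82) - 1460/22982) + 35739 = ((-4 - 3416)/(-121) - 1460*1/22982) + 35739 = (-3420*(-1/121) - 730/11491) + 35739 = (3420/121 - 730/11491) + 35739 = 39210890/1390411 + 35739 = 49731109619/1390411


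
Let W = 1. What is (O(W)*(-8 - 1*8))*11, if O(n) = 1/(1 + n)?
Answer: -88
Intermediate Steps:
(O(W)*(-8 - 1*8))*11 = ((-8 - 1*8)/(1 + 1))*11 = ((-8 - 8)/2)*11 = ((½)*(-16))*11 = -8*11 = -88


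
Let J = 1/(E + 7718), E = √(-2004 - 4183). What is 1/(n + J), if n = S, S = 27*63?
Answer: 101334890129/172370661237748 + I*√6187/172370661237748 ≈ 0.00058789 + 4.5633e-13*I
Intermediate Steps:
S = 1701
E = I*√6187 (E = √(-6187) = I*√6187 ≈ 78.657*I)
n = 1701
J = 1/(7718 + I*√6187) (J = 1/(I*√6187 + 7718) = 1/(7718 + I*√6187) ≈ 0.00012955 - 1.32e-6*I)
1/(n + J) = 1/(1701 + (7718/59573711 - I*√6187/59573711)) = 1/(101334890129/59573711 - I*√6187/59573711)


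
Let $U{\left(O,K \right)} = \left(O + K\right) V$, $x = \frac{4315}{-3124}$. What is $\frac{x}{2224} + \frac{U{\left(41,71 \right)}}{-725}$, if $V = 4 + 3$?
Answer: $- \frac{5450184759}{5037137600} \approx -1.082$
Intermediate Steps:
$x = - \frac{4315}{3124}$ ($x = 4315 \left(- \frac{1}{3124}\right) = - \frac{4315}{3124} \approx -1.3812$)
$V = 7$
$U{\left(O,K \right)} = 7 K + 7 O$ ($U{\left(O,K \right)} = \left(O + K\right) 7 = \left(K + O\right) 7 = 7 K + 7 O$)
$\frac{x}{2224} + \frac{U{\left(41,71 \right)}}{-725} = - \frac{4315}{3124 \cdot 2224} + \frac{7 \cdot 71 + 7 \cdot 41}{-725} = \left(- \frac{4315}{3124}\right) \frac{1}{2224} + \left(497 + 287\right) \left(- \frac{1}{725}\right) = - \frac{4315}{6947776} + 784 \left(- \frac{1}{725}\right) = - \frac{4315}{6947776} - \frac{784}{725} = - \frac{5450184759}{5037137600}$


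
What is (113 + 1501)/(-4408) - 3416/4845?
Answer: -602041/562020 ≈ -1.0712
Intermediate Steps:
(113 + 1501)/(-4408) - 3416/4845 = 1614*(-1/4408) - 3416*1/4845 = -807/2204 - 3416/4845 = -602041/562020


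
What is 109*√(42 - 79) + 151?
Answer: 151 + 109*I*√37 ≈ 151.0 + 663.02*I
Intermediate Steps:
109*√(42 - 79) + 151 = 109*√(-37) + 151 = 109*(I*√37) + 151 = 109*I*√37 + 151 = 151 + 109*I*√37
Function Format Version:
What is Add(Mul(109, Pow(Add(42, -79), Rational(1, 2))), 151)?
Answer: Add(151, Mul(109, I, Pow(37, Rational(1, 2)))) ≈ Add(151.00, Mul(663.02, I))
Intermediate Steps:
Add(Mul(109, Pow(Add(42, -79), Rational(1, 2))), 151) = Add(Mul(109, Pow(-37, Rational(1, 2))), 151) = Add(Mul(109, Mul(I, Pow(37, Rational(1, 2)))), 151) = Add(Mul(109, I, Pow(37, Rational(1, 2))), 151) = Add(151, Mul(109, I, Pow(37, Rational(1, 2))))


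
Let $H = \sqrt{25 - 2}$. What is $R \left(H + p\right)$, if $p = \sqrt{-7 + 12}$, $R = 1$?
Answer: $\sqrt{5} + \sqrt{23} \approx 7.0319$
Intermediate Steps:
$H = \sqrt{23} \approx 4.7958$
$p = \sqrt{5} \approx 2.2361$
$R \left(H + p\right) = 1 \left(\sqrt{23} + \sqrt{5}\right) = 1 \left(\sqrt{5} + \sqrt{23}\right) = \sqrt{5} + \sqrt{23}$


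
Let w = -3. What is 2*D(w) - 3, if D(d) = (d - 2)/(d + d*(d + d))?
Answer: -11/3 ≈ -3.6667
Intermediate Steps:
D(d) = (-2 + d)/(d + 2*d**2) (D(d) = (-2 + d)/(d + d*(2*d)) = (-2 + d)/(d + 2*d**2))
2*D(w) - 3 = 2*((-2 - 3)/((-3)*(1 + 2*(-3)))) - 3 = 2*(-1/3*(-5)/(1 - 6)) - 3 = 2*(-1/3*(-5)/(-5)) - 3 = 2*(-1/3*(-1/5)*(-5)) - 3 = 2*(-1/3) - 3 = -2/3 - 3 = -11/3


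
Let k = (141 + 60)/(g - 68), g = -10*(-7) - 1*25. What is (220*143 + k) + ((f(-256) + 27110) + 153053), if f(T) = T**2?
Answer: 6374456/23 ≈ 2.7715e+5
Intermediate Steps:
g = 45 (g = 70 - 25 = 45)
k = -201/23 (k = (141 + 60)/(45 - 68) = 201/(-23) = 201*(-1/23) = -201/23 ≈ -8.7391)
(220*143 + k) + ((f(-256) + 27110) + 153053) = (220*143 - 201/23) + (((-256)**2 + 27110) + 153053) = (31460 - 201/23) + ((65536 + 27110) + 153053) = 723379/23 + (92646 + 153053) = 723379/23 + 245699 = 6374456/23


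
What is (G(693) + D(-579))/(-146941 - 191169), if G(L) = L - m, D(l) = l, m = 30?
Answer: -42/169055 ≈ -0.00024844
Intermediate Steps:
G(L) = -30 + L (G(L) = L - 1*30 = L - 30 = -30 + L)
(G(693) + D(-579))/(-146941 - 191169) = ((-30 + 693) - 579)/(-146941 - 191169) = (663 - 579)/(-338110) = 84*(-1/338110) = -42/169055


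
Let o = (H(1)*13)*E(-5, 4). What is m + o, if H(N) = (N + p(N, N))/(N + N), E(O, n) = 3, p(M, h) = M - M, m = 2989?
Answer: 6017/2 ≈ 3008.5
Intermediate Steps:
p(M, h) = 0
H(N) = 1/2 (H(N) = (N + 0)/(N + N) = N/((2*N)) = N*(1/(2*N)) = 1/2)
o = 39/2 (o = ((1/2)*13)*3 = (13/2)*3 = 39/2 ≈ 19.500)
m + o = 2989 + 39/2 = 6017/2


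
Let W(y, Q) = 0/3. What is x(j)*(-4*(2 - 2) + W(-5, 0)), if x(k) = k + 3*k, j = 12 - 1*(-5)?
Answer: 0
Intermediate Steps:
j = 17 (j = 12 + 5 = 17)
W(y, Q) = 0 (W(y, Q) = 0*(1/3) = 0)
x(k) = 4*k
x(j)*(-4*(2 - 2) + W(-5, 0)) = (4*17)*(-4*(2 - 2) + 0) = 68*(-4*0 + 0) = 68*(0 + 0) = 68*0 = 0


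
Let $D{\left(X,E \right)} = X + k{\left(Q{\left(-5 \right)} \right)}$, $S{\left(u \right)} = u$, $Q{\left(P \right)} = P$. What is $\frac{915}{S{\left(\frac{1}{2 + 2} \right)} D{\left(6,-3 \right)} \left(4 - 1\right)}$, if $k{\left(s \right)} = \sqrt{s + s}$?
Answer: $\frac{3660}{23} - \frac{610 i \sqrt{10}}{23} \approx 159.13 - 83.869 i$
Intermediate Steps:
$k{\left(s \right)} = \sqrt{2} \sqrt{s}$ ($k{\left(s \right)} = \sqrt{2 s} = \sqrt{2} \sqrt{s}$)
$D{\left(X,E \right)} = X + i \sqrt{10}$ ($D{\left(X,E \right)} = X + \sqrt{2} \sqrt{-5} = X + \sqrt{2} i \sqrt{5} = X + i \sqrt{10}$)
$\frac{915}{S{\left(\frac{1}{2 + 2} \right)} D{\left(6,-3 \right)} \left(4 - 1\right)} = \frac{915}{\frac{6 + i \sqrt{10}}{2 + 2} \left(4 - 1\right)} = \frac{915}{\frac{6 + i \sqrt{10}}{4} \cdot 3} = \frac{915}{\left(\frac{3}{2} + \frac{i \sqrt{10}}{4}\right) 3} = \frac{915}{\frac{9}{2} + \frac{3 i \sqrt{10}}{4}}$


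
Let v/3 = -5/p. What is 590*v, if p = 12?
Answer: -1475/2 ≈ -737.50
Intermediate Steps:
v = -5/4 (v = 3*(-5/12) = -5/4 ≈ -1.2500)
590*v = 590*(-5/4) = -1475/2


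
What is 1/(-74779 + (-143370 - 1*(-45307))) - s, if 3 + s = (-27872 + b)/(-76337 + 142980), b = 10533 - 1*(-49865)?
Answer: 28934202683/11518709406 ≈ 2.5119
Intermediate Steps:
b = 60398 (b = 10533 + 49865 = 60398)
s = -167403/66643 (s = -3 + (-27872 + 60398)/(-76337 + 142980) = -3 + 32526/66643 = -167403/66643 ≈ -2.5119)
1/(-74779 + (-143370 - 1*(-45307))) - s = 1/(-74779 + (-143370 - 1*(-45307))) - 1*(-167403/66643) = 1/(-74779 + (-143370 + 45307)) + 167403/66643 = 1/(-74779 - 98063) + 167403/66643 = 1/(-172842) + 167403/66643 = -1/172842 + 167403/66643 = 28934202683/11518709406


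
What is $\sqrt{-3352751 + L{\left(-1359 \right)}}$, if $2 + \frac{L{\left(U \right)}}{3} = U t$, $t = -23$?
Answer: $i \sqrt{3258986} \approx 1805.3 i$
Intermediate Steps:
$L{\left(U \right)} = -6 - 69 U$ ($L{\left(U \right)} = -6 + 3 U \left(-23\right) = -6 + 3 \left(- 23 U\right) = -6 - 69 U$)
$\sqrt{-3352751 + L{\left(-1359 \right)}} = \sqrt{-3352751 - -93765} = \sqrt{-3352751 + \left(-6 + 93771\right)} = \sqrt{-3352751 + 93765} = \sqrt{-3258986} = i \sqrt{3258986}$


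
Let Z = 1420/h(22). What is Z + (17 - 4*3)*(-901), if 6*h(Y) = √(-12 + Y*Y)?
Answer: -4505 + 2130*√118/59 ≈ -4112.8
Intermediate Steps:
h(Y) = √(-12 + Y²)/6 (h(Y) = √(-12 + Y*Y)/6 = √(-12 + Y²)/6)
Z = 2130*√118/59 (Z = 1420/((√(-12 + 22²)/6)) = 1420/((√(-12 + 484)/6)) = 1420/((√472/6)) = 1420/(((2*√118)/6)) = 1420/((√118/3)) = 1420*(3*√118/118) = 2130*√118/59 ≈ 392.17)
Z + (17 - 4*3)*(-901) = 2130*√118/59 + (17 - 4*3)*(-901) = 2130*√118/59 + (17 - 12)*(-901) = 2130*√118/59 + 5*(-901) = 2130*√118/59 - 4505 = -4505 + 2130*√118/59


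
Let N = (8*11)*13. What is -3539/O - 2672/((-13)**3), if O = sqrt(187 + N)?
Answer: 2672/2197 - 3539*sqrt(11)/121 ≈ -95.788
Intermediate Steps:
N = 1144 (N = 88*13 = 1144)
O = 11*sqrt(11) (O = sqrt(187 + 1144) = sqrt(1331) = 11*sqrt(11) ≈ 36.483)
-3539/O - 2672/((-13)**3) = -3539*sqrt(11)/121 - 2672/((-13)**3) = -3539*sqrt(11)/121 - 2672/(-2197) = -3539*sqrt(11)/121 - 2672*(-1/2197) = -3539*sqrt(11)/121 + 2672/2197 = 2672/2197 - 3539*sqrt(11)/121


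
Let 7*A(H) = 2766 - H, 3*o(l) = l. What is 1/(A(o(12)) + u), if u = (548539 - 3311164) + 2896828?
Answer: 7/942183 ≈ 7.4296e-6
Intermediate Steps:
o(l) = l/3
A(H) = 2766/7 - H/7 (A(H) = (2766 - H)/7 = 2766/7 - H/7)
u = 134203 (u = -2762625 + 2896828 = 134203)
1/(A(o(12)) + u) = 1/((2766/7 - 12/21) + 134203) = 1/((2766/7 - 1/7*4) + 134203) = 1/((2766/7 - 4/7) + 134203) = 1/(2762/7 + 134203) = 1/(942183/7) = 7/942183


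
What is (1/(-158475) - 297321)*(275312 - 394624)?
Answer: 5621736310632512/158475 ≈ 3.5474e+10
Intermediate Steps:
(1/(-158475) - 297321)*(275312 - 394624) = (-1/158475 - 297321)*(-119312) = -47117945476/158475*(-119312) = 5621736310632512/158475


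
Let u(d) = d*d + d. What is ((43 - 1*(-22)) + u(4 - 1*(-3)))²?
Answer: 14641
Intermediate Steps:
u(d) = d + d² (u(d) = d² + d = d + d²)
((43 - 1*(-22)) + u(4 - 1*(-3)))² = ((43 - 1*(-22)) + (4 - 1*(-3))*(1 + (4 - 1*(-3))))² = ((43 + 22) + (4 + 3)*(1 + (4 + 3)))² = (65 + 7*(1 + 7))² = (65 + 7*8)² = (65 + 56)² = 121² = 14641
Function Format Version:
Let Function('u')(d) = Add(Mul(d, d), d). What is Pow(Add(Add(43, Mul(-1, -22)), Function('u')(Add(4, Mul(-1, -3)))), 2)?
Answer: 14641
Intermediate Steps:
Function('u')(d) = Add(d, Pow(d, 2)) (Function('u')(d) = Add(Pow(d, 2), d) = Add(d, Pow(d, 2)))
Pow(Add(Add(43, Mul(-1, -22)), Function('u')(Add(4, Mul(-1, -3)))), 2) = Pow(Add(Add(43, Mul(-1, -22)), Mul(Add(4, Mul(-1, -3)), Add(1, Add(4, Mul(-1, -3))))), 2) = Pow(Add(Add(43, 22), Mul(Add(4, 3), Add(1, Add(4, 3)))), 2) = Pow(Add(65, Mul(7, Add(1, 7))), 2) = Pow(Add(65, Mul(7, 8)), 2) = Pow(Add(65, 56), 2) = Pow(121, 2) = 14641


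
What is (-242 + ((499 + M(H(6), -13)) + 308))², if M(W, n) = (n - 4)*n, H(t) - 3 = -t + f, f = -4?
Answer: 617796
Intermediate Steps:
H(t) = -1 - t (H(t) = 3 + (-t - 4) = 3 + (-4 - t) = -1 - t)
M(W, n) = n*(-4 + n) (M(W, n) = (-4 + n)*n = n*(-4 + n))
(-242 + ((499 + M(H(6), -13)) + 308))² = (-242 + ((499 - 13*(-4 - 13)) + 308))² = (-242 + ((499 - 13*(-17)) + 308))² = (-242 + ((499 + 221) + 308))² = (-242 + (720 + 308))² = (-242 + 1028)² = 786² = 617796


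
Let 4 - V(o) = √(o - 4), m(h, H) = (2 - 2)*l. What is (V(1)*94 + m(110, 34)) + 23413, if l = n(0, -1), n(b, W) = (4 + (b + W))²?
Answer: 23789 - 94*I*√3 ≈ 23789.0 - 162.81*I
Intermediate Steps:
n(b, W) = (4 + W + b)² (n(b, W) = (4 + (W + b))² = (4 + W + b)²)
l = 9 (l = (4 - 1 + 0)² = 3² = 9)
m(h, H) = 0 (m(h, H) = (2 - 2)*9 = 0*9 = 0)
V(o) = 4 - √(-4 + o) (V(o) = 4 - √(o - 4) = 4 - √(-4 + o))
(V(1)*94 + m(110, 34)) + 23413 = ((4 - √(-4 + 1))*94 + 0) + 23413 = ((4 - √(-3))*94 + 0) + 23413 = ((4 - I*√3)*94 + 0) + 23413 = ((376 - 94*I*√3) + 0) + 23413 = (376 - 94*I*√3) + 23413 = 23789 - 94*I*√3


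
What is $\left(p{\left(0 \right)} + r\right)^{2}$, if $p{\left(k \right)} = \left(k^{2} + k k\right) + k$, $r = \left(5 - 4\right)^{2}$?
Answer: $1$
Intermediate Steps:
$r = 1$ ($r = 1^{2} = 1$)
$p{\left(k \right)} = k + 2 k^{2}$ ($p{\left(k \right)} = \left(k^{2} + k^{2}\right) + k = 2 k^{2} + k = k + 2 k^{2}$)
$\left(p{\left(0 \right)} + r\right)^{2} = \left(0 \left(1 + 2 \cdot 0\right) + 1\right)^{2} = \left(0 \left(1 + 0\right) + 1\right)^{2} = \left(0 \cdot 1 + 1\right)^{2} = \left(0 + 1\right)^{2} = 1^{2} = 1$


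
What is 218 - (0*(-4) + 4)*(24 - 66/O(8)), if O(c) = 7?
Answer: 1118/7 ≈ 159.71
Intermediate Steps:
218 - (0*(-4) + 4)*(24 - 66/O(8)) = 218 - (0*(-4) + 4)*(24 - 66/7) = 218 - (0 + 4)*(24 - 66*⅐) = 218 - 4*(24 - 66/7) = 218 - 4*102/7 = 218 - 1*408/7 = 218 - 408/7 = 1118/7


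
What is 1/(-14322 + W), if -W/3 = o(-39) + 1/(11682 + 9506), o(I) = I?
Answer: -21188/300975543 ≈ -7.0398e-5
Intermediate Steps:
W = 2478993/21188 (W = -3*(-39 + 1/(11682 + 9506)) = -3*(-39 + 1/21188) = -3*(-826331/21188) = 2478993/21188 ≈ 117.00)
1/(-14322 + W) = 1/(-14322 + 2478993/21188) = 1/(-300975543/21188) = -21188/300975543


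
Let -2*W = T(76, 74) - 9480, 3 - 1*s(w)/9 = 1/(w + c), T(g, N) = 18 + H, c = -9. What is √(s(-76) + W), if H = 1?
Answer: √137494810/170 ≈ 68.975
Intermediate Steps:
T(g, N) = 19 (T(g, N) = 18 + 1 = 19)
s(w) = 27 - 9/(-9 + w) (s(w) = 27 - 9/(w - 9) = 27 - 9/(-9 + w))
W = 9461/2 (W = -(19 - 9480)/2 = -½*(-9461) = 9461/2 ≈ 4730.5)
√(s(-76) + W) = √(9*(-28 + 3*(-76))/(-9 - 76) + 9461/2) = √(9*(-28 - 228)/(-85) + 9461/2) = √(9*(-1/85)*(-256) + 9461/2) = √(2304/85 + 9461/2) = √(808793/170) = √137494810/170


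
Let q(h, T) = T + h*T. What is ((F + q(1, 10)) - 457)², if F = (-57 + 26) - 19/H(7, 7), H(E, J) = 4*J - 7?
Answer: 96963409/441 ≈ 2.1987e+5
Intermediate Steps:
H(E, J) = -7 + 4*J
q(h, T) = T + T*h
F = -670/21 (F = (-57 + 26) - 19/(-7 + 4*7) = -31 - 19/(-7 + 28) = -31 - 19/21 = -670/21 ≈ -31.905)
((F + q(1, 10)) - 457)² = ((-670/21 + 10*(1 + 1)) - 457)² = ((-670/21 + 10*2) - 457)² = ((-670/21 + 20) - 457)² = (-250/21 - 457)² = (-9847/21)² = 96963409/441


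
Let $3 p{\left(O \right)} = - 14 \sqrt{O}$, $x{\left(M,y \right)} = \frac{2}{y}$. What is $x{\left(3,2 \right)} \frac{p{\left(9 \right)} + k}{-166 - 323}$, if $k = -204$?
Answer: $\frac{218}{489} \approx 0.44581$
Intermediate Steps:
$p{\left(O \right)} = - \frac{14 \sqrt{O}}{3}$ ($p{\left(O \right)} = \frac{\left(-14\right) \sqrt{O}}{3} = - \frac{14 \sqrt{O}}{3}$)
$x{\left(3,2 \right)} \frac{p{\left(9 \right)} + k}{-166 - 323} = \frac{2}{2} \frac{- \frac{14 \sqrt{9}}{3} - 204}{-166 - 323} = 2 \cdot \frac{1}{2} \frac{\left(- \frac{14}{3}\right) 3 - 204}{-489} = 1 \left(-14 - 204\right) \left(- \frac{1}{489}\right) = 1 \left(\left(-218\right) \left(- \frac{1}{489}\right)\right) = 1 \cdot \frac{218}{489} = \frac{218}{489}$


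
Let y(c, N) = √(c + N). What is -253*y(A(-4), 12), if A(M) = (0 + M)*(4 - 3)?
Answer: -506*√2 ≈ -715.59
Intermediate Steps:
A(M) = M (A(M) = M*1 = M)
y(c, N) = √(N + c)
-253*y(A(-4), 12) = -253*√(12 - 4) = -506*√2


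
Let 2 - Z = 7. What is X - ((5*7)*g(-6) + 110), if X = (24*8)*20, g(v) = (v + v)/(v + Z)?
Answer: 40610/11 ≈ 3691.8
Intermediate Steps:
Z = -5 (Z = 2 - 1*7 = 2 - 7 = -5)
g(v) = 2*v/(-5 + v) (g(v) = (v + v)/(v - 5) = (2*v)/(-5 + v) = 2*v/(-5 + v))
X = 3840 (X = 192*20 = 3840)
X - ((5*7)*g(-6) + 110) = 3840 - ((5*7)*(2*(-6)/(-5 - 6)) + 110) = 3840 - (35*(2*(-6)/(-11)) + 110) = 3840 - (35*(2*(-6)*(-1/11)) + 110) = 3840 - (35*(12/11) + 110) = 3840 - (420/11 + 110) = 3840 - 1*1630/11 = 3840 - 1630/11 = 40610/11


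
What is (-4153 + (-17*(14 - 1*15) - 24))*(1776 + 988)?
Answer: -11498240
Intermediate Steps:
(-4153 + (-17*(14 - 1*15) - 24))*(1776 + 988) = (-4153 + (-17*(14 - 15) - 24))*2764 = (-4153 + (-17*(-1) - 24))*2764 = (-4153 + (17 - 24))*2764 = (-4153 - 7)*2764 = -4160*2764 = -11498240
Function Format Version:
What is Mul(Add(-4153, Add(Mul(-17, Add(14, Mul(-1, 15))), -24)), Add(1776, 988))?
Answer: -11498240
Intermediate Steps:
Mul(Add(-4153, Add(Mul(-17, Add(14, Mul(-1, 15))), -24)), Add(1776, 988)) = Mul(Add(-4153, Add(Mul(-17, Add(14, -15)), -24)), 2764) = Mul(Add(-4153, Add(Mul(-17, -1), -24)), 2764) = Mul(Add(-4153, Add(17, -24)), 2764) = Mul(Add(-4153, -7), 2764) = Mul(-4160, 2764) = -11498240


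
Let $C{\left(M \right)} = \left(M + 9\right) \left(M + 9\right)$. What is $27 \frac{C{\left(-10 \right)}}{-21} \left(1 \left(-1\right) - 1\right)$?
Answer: $\frac{18}{7} \approx 2.5714$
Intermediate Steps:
$C{\left(M \right)} = \left(9 + M\right)^{2}$ ($C{\left(M \right)} = \left(9 + M\right) \left(9 + M\right) = \left(9 + M\right)^{2}$)
$27 \frac{C{\left(-10 \right)}}{-21} \left(1 \left(-1\right) - 1\right) = 27 \frac{\left(9 - 10\right)^{2}}{-21} \left(1 \left(-1\right) - 1\right) = 27 \left(-1\right)^{2} \left(- \frac{1}{21}\right) \left(-1 - 1\right) = 27 \cdot 1 \left(- \frac{1}{21}\right) \left(-2\right) = 27 \left(- \frac{1}{21}\right) \left(-2\right) = \left(- \frac{9}{7}\right) \left(-2\right) = \frac{18}{7}$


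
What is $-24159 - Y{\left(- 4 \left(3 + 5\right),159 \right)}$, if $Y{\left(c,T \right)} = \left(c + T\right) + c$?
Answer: $-24254$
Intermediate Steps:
$Y{\left(c,T \right)} = T + 2 c$ ($Y{\left(c,T \right)} = \left(T + c\right) + c = T + 2 c$)
$-24159 - Y{\left(- 4 \left(3 + 5\right),159 \right)} = -24159 - \left(159 + 2 \left(- 4 \left(3 + 5\right)\right)\right) = -24159 - \left(159 + 2 \left(\left(-4\right) 8\right)\right) = -24159 - \left(159 + 2 \left(-32\right)\right) = -24159 - \left(159 - 64\right) = -24159 - 95 = -24254$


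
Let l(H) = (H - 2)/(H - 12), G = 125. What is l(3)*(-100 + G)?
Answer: -25/9 ≈ -2.7778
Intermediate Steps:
l(H) = (-2 + H)/(-12 + H)
l(3)*(-100 + G) = ((-2 + 3)/(-12 + 3))*(-100 + 125) = (1/(-9))*25 = -⅑*1*25 = -⅑*25 = -25/9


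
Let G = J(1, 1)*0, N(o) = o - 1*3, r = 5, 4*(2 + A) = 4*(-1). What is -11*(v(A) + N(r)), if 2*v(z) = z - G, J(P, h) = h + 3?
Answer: -11/2 ≈ -5.5000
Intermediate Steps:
J(P, h) = 3 + h
A = -3 (A = -2 + (4*(-1))/4 = -2 + (1/4)*(-4) = -2 - 1 = -3)
N(o) = -3 + o (N(o) = o - 3 = -3 + o)
G = 0 (G = (3 + 1)*0 = 4*0 = 0)
v(z) = z/2 (v(z) = (z - 1*0)/2 = (z + 0)/2 = z/2)
-11*(v(A) + N(r)) = -11*((1/2)*(-3) + (-3 + 5)) = -11*(-3/2 + 2) = -11*1/2 = -11/2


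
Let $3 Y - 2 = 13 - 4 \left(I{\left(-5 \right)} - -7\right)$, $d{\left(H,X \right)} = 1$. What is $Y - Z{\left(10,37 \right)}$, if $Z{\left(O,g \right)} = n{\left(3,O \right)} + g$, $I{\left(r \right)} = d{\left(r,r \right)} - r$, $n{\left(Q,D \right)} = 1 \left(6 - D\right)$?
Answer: $- \frac{136}{3} \approx -45.333$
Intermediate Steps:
$n{\left(Q,D \right)} = 6 - D$
$I{\left(r \right)} = 1 - r$
$Y = - \frac{37}{3}$ ($Y = \frac{2}{3} + \frac{13 - 4 \left(\left(1 - -5\right) - -7\right)}{3} = \frac{2}{3} + \frac{13 - 4 \left(\left(1 + 5\right) + 7\right)}{3} = \frac{2}{3} + \frac{13 - 4 \left(6 + 7\right)}{3} = \frac{2}{3} + \frac{13 - 52}{3} = \frac{2}{3} + \frac{1}{3} \left(-39\right) = \frac{2}{3} - 13 = - \frac{37}{3} \approx -12.333$)
$Z{\left(O,g \right)} = 6 + g - O$ ($Z{\left(O,g \right)} = \left(6 - O\right) + g = 6 + g - O$)
$Y - Z{\left(10,37 \right)} = - \frac{37}{3} - \left(6 + 37 - 10\right) = - \frac{37}{3} - 33 = - \frac{136}{3}$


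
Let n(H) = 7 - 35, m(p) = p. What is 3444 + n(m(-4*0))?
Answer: 3416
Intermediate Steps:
n(H) = -28
3444 + n(m(-4*0)) = 3444 - 28 = 3416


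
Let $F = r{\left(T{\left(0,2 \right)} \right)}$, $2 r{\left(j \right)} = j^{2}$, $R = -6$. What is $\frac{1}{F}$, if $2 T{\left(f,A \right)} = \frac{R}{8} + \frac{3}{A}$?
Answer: $\frac{128}{9} \approx 14.222$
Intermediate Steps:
$T{\left(f,A \right)} = - \frac{3}{8} + \frac{3}{2 A}$ ($T{\left(f,A \right)} = \frac{- \frac{6}{8} + \frac{3}{A}}{2} = \frac{\left(-6\right) \frac{1}{8} + \frac{3}{A}}{2} = \frac{- \frac{3}{4} + \frac{3}{A}}{2} = - \frac{3}{8} + \frac{3}{2 A}$)
$r{\left(j \right)} = \frac{j^{2}}{2}$
$F = \frac{9}{128}$ ($F = \frac{\left(\frac{3 \left(4 - 2\right)}{8 \cdot 2}\right)^{2}}{2} = \frac{\left(\frac{3}{8} \cdot \frac{1}{2} \left(4 - 2\right)\right)^{2}}{2} = \frac{\left(\frac{3}{8} \cdot \frac{1}{2} \cdot 2\right)^{2}}{2} = \frac{\left(\frac{3}{8}\right)^{2}}{2} = \frac{1}{2} \cdot \frac{9}{64} = \frac{9}{128} \approx 0.070313$)
$\frac{1}{F} = \frac{1}{\frac{9}{128}} = \frac{128}{9}$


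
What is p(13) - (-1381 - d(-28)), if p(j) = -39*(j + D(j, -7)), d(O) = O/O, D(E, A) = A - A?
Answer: 875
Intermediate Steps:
D(E, A) = 0
d(O) = 1
p(j) = -39*j (p(j) = -39*(j + 0) = -39*j)
p(13) - (-1381 - d(-28)) = -39*13 - (-1381 - 1*1) = -507 - (-1381 - 1) = -507 - 1*(-1382) = -507 + 1382 = 875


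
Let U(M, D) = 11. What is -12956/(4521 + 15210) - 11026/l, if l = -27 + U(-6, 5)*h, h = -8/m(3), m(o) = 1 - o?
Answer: -217774258/335427 ≈ -649.25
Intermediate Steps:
h = 4 (h = -8/(1 - 1*3) = -8/(1 - 3) = -8/(-2) = -8*(-1/2) = 4)
l = 17 (l = -27 + 11*4 = -27 + 44 = 17)
-12956/(4521 + 15210) - 11026/l = -12956/(4521 + 15210) - 11026/17 = -12956/19731 - 11026*1/17 = -12956*1/19731 - 11026/17 = -12956/19731 - 11026/17 = -217774258/335427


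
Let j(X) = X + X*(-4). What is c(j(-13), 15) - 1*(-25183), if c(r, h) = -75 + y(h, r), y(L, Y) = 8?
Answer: 25116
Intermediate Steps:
j(X) = -3*X (j(X) = X - 4*X = -3*X)
c(r, h) = -67 (c(r, h) = -75 + 8 = -67)
c(j(-13), 15) - 1*(-25183) = -67 - 1*(-25183) = -67 + 25183 = 25116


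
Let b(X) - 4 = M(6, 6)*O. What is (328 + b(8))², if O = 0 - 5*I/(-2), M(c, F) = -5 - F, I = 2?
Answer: 76729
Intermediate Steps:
O = 5 (O = 0 - 10/(-2) = 0 - 10*(-1)/2 = 0 - 5*(-1) = 0 + 5 = 5)
b(X) = -51 (b(X) = 4 + (-5 - 1*6)*5 = 4 + (-5 - 6)*5 = 4 - 11*5 = 4 - 55 = -51)
(328 + b(8))² = (328 - 51)² = 277² = 76729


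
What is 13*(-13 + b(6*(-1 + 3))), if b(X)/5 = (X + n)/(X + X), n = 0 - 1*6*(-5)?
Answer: -221/4 ≈ -55.250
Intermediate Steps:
n = 30 (n = 0 - 6*(-5) = 0 + 30 = 30)
b(X) = 5*(30 + X)/(2*X) (b(X) = 5*((X + 30)/(X + X)) = 5*((30 + X)/((2*X))) = 5*((30 + X)*(1/(2*X))) = 5*((30 + X)/(2*X)) = 5*(30 + X)/(2*X))
13*(-13 + b(6*(-1 + 3))) = 13*(-13 + (5/2 + 75/((6*(-1 + 3))))) = 13*(-13 + (5/2 + 75/((6*2)))) = 13*(-13 + (5/2 + 75/12)) = 13*(-13 + (5/2 + 75*(1/12))) = 13*(-13 + (5/2 + 25/4)) = 13*(-13 + 35/4) = 13*(-17/4) = -221/4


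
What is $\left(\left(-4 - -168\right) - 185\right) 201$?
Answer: $-4221$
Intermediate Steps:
$\left(\left(-4 - -168\right) - 185\right) 201 = \left(\left(-4 + 168\right) - 185\right) 201 = \left(164 - 185\right) 201 = \left(-21\right) 201 = -4221$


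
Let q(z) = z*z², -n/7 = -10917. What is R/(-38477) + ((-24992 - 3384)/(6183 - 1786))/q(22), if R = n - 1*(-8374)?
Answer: -496379624670/225183064139 ≈ -2.2043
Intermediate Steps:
n = 76419 (n = -7*(-10917) = 76419)
R = 84793 (R = 76419 - 1*(-8374) = 76419 + 8374 = 84793)
q(z) = z³
R/(-38477) + ((-24992 - 3384)/(6183 - 1786))/q(22) = 84793/(-38477) + ((-24992 - 3384)/(6183 - 1786))/(22³) = 84793*(-1/38477) - 28376/4397/10648 = -84793/38477 - 28376*1/4397*(1/10648) = -84793/38477 - 28376/4397*1/10648 = -84793/38477 - 3547/5852407 = -496379624670/225183064139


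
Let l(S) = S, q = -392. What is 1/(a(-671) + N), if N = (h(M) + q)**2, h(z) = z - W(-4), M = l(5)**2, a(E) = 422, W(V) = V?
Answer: 1/132191 ≈ 7.5648e-6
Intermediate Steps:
M = 25 (M = 5**2 = 25)
h(z) = 4 + z (h(z) = z - 1*(-4) = z + 4 = 4 + z)
N = 131769 (N = ((4 + 25) - 392)**2 = (29 - 392)**2 = (-363)**2 = 131769)
1/(a(-671) + N) = 1/(422 + 131769) = 1/132191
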